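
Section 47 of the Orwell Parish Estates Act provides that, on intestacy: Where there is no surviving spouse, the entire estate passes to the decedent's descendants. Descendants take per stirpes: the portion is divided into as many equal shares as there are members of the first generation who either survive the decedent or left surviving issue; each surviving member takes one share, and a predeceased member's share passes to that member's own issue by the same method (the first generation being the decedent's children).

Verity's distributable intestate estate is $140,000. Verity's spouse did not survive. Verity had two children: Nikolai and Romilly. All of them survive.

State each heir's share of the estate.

Nikolai: $70,000; Romilly: $70,000

The entire $140,000 passes to the descendants.
That amount ($140,000) is divided into 2 shares of $70,000: Nikolai and Romilly each take $70,000.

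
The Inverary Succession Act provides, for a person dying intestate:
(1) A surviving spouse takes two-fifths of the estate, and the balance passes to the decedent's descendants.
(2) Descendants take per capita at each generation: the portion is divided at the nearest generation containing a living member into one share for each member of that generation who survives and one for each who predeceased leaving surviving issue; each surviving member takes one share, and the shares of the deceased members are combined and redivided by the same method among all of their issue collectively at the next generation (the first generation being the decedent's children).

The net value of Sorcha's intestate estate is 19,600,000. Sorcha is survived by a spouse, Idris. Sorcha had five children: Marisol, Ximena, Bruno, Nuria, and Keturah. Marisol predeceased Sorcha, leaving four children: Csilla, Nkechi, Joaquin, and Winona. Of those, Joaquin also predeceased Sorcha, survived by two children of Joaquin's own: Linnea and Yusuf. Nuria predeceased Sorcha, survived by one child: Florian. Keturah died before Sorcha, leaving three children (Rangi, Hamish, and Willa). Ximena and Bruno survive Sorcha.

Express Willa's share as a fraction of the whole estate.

Idris takes two-fifths of 19,600,000 = 7,840,000. The remaining 11,760,000 passes to the descendants.
The descendants' portion (11,760,000) is divided at the children's generation into 5 shares of 2,352,000. Ximena and Bruno each take 2,352,000. The 3 shares of the deceased (Marisol, Nuria, and Keturah) are combined into a pool of 7,056,000.
That pool (7,056,000) is divided at the grandchildren's generation into 8 shares of 882,000. Csilla, Nkechi, Winona, Florian, Rangi, Hamish, and Willa each take 882,000. The remaining share for the deceased Joaquin (882,000) is carried to the next generation.
That pool (882,000) is divided at the great-grandchildren's generation equally among Linnea and Yusuf: 441,000 each.

Willa receives 9/200 of the estate.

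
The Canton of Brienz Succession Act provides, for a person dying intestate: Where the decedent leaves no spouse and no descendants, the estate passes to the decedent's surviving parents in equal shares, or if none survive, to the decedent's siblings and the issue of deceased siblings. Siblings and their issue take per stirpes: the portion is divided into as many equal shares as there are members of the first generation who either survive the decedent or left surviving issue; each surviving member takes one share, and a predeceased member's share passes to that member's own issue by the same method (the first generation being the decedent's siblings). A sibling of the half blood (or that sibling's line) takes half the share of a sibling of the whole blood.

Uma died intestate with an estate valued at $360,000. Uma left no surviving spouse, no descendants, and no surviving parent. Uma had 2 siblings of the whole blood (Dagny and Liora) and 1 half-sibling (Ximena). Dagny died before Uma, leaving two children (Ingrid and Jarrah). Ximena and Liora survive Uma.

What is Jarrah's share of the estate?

The entire $360,000 passes to the siblings and their issue.
Counting each half-blood sibling's line as half a unit, there are 5/2 units in $360,000, so one unit is $144,000. Whole-blood lines (Dagny and Liora) take $144,000 each; half-blood lines (Ximena) take $72,000 each.
Dagny's share ($144,000) is divided into 2 shares of $72,000: Ingrid and Jarrah each take $72,000.

Jarrah receives $72,000.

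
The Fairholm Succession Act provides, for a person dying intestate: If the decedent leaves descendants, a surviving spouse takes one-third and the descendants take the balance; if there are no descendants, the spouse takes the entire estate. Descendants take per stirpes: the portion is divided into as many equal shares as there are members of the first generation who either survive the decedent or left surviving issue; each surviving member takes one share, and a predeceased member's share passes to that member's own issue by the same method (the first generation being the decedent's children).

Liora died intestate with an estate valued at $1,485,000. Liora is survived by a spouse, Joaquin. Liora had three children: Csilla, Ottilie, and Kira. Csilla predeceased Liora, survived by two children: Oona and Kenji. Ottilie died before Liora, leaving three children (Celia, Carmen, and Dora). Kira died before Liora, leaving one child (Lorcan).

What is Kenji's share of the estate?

Joaquin takes one-third of $1,485,000 = $495,000. The remaining $990,000 passes to the descendants.
The descendants' portion ($990,000) is divided into 3 shares of $330,000: Csilla's $330,000 share passes to Csilla's issue; Ottilie's $330,000 share passes to Ottilie's issue; Kira's $330,000 share passes to Kira's issue.
Csilla's share ($330,000) is divided into 2 shares of $165,000: Oona and Kenji each take $165,000.
Ottilie's share ($330,000) is divided into 3 shares of $110,000: Celia, Carmen, and Dora each take $110,000.
Kira's share ($330,000) passes entirely to Lorcan.

Kenji receives $165,000.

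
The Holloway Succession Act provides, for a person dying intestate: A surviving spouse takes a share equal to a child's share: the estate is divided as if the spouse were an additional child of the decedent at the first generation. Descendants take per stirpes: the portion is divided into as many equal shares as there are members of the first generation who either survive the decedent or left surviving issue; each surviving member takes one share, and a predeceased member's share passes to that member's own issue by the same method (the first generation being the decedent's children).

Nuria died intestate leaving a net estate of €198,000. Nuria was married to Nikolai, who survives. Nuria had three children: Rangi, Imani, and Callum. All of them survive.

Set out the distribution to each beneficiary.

The spouse counts as an additional share at the children's level, so there are 4 primary shares of €49,500. Nikolai takes one such share (€49,500).
The children's combined portion (€148,500) is divided into 3 shares of €49,500: Rangi, Imani, and Callum each take €49,500.

Nikolai: €49,500; Rangi: €49,500; Imani: €49,500; Callum: €49,500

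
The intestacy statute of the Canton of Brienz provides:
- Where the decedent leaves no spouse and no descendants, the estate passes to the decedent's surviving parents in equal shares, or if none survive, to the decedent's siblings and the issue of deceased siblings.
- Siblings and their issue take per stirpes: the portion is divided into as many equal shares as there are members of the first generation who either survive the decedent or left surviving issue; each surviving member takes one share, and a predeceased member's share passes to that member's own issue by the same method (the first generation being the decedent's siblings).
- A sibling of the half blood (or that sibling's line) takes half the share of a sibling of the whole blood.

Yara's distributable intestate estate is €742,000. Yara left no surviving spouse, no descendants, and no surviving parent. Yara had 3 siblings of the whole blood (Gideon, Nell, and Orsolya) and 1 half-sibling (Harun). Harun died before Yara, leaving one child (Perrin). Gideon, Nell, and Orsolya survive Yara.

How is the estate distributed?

Gideon: €212,000; Nell: €212,000; Perrin: €106,000; Orsolya: €212,000

The entire €742,000 passes to the siblings and their issue.
Counting each half-blood sibling's line as half a unit, there are 7/2 units in €742,000, so one unit is €212,000. Whole-blood lines (Gideon, Nell, and Orsolya) take €212,000 each; half-blood lines (Harun) take €106,000 each.
Harun's share (€106,000) passes entirely to Perrin.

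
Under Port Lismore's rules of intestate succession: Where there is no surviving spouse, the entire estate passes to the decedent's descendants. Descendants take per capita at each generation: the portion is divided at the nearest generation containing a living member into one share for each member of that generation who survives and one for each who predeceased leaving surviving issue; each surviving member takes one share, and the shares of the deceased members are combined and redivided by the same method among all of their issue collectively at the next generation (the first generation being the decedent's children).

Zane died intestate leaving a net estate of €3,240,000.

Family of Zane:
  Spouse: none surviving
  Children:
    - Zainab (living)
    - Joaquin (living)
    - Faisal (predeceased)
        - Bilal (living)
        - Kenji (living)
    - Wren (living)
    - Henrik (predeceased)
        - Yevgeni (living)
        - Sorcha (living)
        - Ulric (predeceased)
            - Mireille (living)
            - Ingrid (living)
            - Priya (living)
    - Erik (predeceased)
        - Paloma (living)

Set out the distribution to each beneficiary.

Zainab: €540,000; Joaquin: €540,000; Bilal: €270,000; Kenji: €270,000; Wren: €540,000; Yevgeni: €270,000; Sorcha: €270,000; Mireille: €90,000; Ingrid: €90,000; Priya: €90,000; Paloma: €270,000

The entire €3,240,000 passes to the descendants.
That amount (€3,240,000) is divided at the children's generation into 6 shares of €540,000. Zainab, Joaquin, and Wren each take €540,000. The 3 shares of the deceased (Faisal, Henrik, and Erik) are combined into a pool of €1,620,000.
That pool (€1,620,000) is divided at the grandchildren's generation into 6 shares of €270,000. Bilal, Kenji, Yevgeni, Sorcha, and Paloma each take €270,000. The remaining share for the deceased Ulric (€270,000) is carried to the next generation.
That pool (€270,000) is divided at the great-grandchildren's generation equally among Mireille, Ingrid, and Priya: €90,000 each.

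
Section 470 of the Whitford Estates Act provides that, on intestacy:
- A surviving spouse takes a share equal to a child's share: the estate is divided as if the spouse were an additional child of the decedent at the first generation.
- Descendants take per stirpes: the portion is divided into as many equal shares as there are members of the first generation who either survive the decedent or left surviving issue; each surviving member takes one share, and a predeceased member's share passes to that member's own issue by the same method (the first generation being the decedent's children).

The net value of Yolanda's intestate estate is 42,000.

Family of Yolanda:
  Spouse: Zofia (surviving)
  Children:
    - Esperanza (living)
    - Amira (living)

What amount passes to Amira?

The spouse counts as an additional share at the children's level, so there are 3 primary shares of 14,000. Zofia takes one such share (14,000).
The children's combined portion (28,000) is divided into 2 shares of 14,000: Esperanza and Amira each take 14,000.

Amira receives 14,000.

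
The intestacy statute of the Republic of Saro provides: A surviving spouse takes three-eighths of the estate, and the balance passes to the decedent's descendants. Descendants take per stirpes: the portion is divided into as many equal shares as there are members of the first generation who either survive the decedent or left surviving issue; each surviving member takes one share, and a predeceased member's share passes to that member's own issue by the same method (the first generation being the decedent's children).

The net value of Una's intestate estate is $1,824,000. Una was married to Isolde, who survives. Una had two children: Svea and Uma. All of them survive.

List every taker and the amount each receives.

Isolde: $684,000; Svea: $570,000; Uma: $570,000

Isolde takes three-eighths of $1,824,000 = $684,000. The remaining $1,140,000 passes to the descendants.
The descendants' portion ($1,140,000) is divided into 2 shares of $570,000: Svea and Uma each take $570,000.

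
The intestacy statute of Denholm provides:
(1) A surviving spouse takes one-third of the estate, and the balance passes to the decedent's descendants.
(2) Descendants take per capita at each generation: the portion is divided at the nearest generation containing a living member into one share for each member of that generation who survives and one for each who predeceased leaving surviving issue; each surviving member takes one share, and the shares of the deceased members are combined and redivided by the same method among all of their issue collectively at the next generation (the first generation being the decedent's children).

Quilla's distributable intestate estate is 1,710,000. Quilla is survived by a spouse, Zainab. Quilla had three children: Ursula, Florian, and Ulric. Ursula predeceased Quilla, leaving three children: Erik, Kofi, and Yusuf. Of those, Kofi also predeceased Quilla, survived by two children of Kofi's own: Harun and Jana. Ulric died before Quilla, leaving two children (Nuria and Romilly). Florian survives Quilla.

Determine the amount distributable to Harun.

Zainab takes one-third of 1,710,000 = 570,000. The remaining 1,140,000 passes to the descendants.
The descendants' portion (1,140,000) is divided at the children's generation into 3 shares of 380,000. Florian takes 380,000. The 2 shares of the deceased (Ursula and Ulric) are combined into a pool of 760,000.
That pool (760,000) is divided at the grandchildren's generation into 5 shares of 152,000. Erik, Yusuf, Nuria, and Romilly each take 152,000. The remaining share for the deceased Kofi (152,000) is carried to the next generation.
That pool (152,000) is divided at the great-grandchildren's generation equally among Harun and Jana: 76,000 each.

Harun receives 76,000.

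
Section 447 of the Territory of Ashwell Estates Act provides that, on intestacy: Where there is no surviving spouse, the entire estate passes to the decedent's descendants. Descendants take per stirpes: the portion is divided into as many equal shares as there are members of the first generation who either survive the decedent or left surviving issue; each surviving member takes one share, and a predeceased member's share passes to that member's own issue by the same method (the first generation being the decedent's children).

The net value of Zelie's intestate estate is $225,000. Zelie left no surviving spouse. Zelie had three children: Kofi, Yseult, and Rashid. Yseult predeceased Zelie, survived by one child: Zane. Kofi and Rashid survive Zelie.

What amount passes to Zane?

Zane receives $75,000.

The entire $225,000 passes to the descendants.
That amount ($225,000) is divided into 3 shares of $75,000: Kofi and Rashid each take $75,000; Yseult's $75,000 share passes to Yseult's issue.
Yseult's share ($75,000) passes entirely to Zane.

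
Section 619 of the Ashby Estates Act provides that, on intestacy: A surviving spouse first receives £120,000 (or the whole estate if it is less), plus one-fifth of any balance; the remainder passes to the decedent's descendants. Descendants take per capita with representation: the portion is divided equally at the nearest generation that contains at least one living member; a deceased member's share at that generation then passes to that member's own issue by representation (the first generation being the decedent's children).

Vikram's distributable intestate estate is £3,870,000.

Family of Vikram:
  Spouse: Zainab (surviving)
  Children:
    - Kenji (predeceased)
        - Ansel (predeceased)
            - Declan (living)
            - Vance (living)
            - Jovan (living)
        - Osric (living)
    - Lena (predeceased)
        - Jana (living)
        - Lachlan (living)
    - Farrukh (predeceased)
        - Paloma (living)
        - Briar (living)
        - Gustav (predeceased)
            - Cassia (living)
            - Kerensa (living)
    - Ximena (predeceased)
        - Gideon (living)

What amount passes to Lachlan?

Lachlan receives £375,000.

Zainab first takes £120,000, leaving a balance of £3,750,000. Zainab then takes one-fifth of the balance (£750,000), for a total of £870,000. The remaining £3,000,000 passes to the descendants.
No child survives, so the initial division is made at the grandchildren's generation.
The descendants' portion (£3,000,000) is divided into 8 shares of £375,000: Osric, Jana, Lachlan, Paloma, Briar, and Gideon each take £375,000; Ansel's £375,000 share passes to Ansel's issue; Gustav's £375,000 share passes to Gustav's issue.
Ansel's share (£375,000) is divided into 3 shares of £125,000: Declan, Vance, and Jovan each take £125,000.
Gustav's share (£375,000) is divided into 2 shares of £187,500: Cassia and Kerensa each take £187,500.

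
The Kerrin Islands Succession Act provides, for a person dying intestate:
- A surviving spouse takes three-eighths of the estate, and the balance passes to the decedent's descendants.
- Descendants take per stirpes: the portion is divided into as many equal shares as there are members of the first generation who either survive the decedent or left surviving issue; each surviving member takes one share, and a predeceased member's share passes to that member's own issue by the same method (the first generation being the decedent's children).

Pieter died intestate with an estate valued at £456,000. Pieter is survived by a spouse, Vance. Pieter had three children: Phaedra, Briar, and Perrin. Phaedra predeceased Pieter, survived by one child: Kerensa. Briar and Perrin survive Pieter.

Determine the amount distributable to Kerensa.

Vance takes three-eighths of £456,000 = £171,000. The remaining £285,000 passes to the descendants.
The descendants' portion (£285,000) is divided into 3 shares of £95,000: Briar and Perrin each take £95,000; Phaedra's £95,000 share passes to Phaedra's issue.
Phaedra's share (£95,000) passes entirely to Kerensa.

Kerensa receives £95,000.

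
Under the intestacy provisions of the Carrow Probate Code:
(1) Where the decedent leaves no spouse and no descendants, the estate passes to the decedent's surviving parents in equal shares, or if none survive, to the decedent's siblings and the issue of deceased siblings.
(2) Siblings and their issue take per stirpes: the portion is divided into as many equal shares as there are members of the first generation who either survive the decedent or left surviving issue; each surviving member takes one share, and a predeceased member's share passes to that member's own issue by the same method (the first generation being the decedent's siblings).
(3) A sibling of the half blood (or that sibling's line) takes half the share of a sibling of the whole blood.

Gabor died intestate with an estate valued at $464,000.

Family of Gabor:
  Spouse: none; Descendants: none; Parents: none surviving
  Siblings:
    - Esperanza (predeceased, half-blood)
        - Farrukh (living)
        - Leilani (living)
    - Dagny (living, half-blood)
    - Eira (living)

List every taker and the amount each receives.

Farrukh: $58,000; Leilani: $58,000; Dagny: $116,000; Eira: $232,000

The entire $464,000 passes to the siblings and their issue.
Counting each half-blood sibling's line as half a unit, there are 2 units in $464,000, so one unit is $232,000. Whole-blood lines (Eira) take $232,000 each; half-blood lines (Esperanza and Dagny) take $116,000 each.
Esperanza's share ($116,000) is divided into 2 shares of $58,000: Farrukh and Leilani each take $58,000.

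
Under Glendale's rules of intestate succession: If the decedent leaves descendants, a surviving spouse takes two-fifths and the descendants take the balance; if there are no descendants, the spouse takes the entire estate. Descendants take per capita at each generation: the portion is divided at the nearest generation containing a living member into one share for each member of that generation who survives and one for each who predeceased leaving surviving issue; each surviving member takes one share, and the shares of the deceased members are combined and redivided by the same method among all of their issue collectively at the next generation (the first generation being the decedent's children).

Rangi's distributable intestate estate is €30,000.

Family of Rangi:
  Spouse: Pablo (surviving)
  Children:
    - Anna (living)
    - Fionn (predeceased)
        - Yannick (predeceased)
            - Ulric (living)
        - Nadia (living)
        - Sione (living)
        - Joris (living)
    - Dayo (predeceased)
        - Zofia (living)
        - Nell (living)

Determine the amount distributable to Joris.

Pablo takes two-fifths of €30,000 = €12,000. The remaining €18,000 passes to the descendants.
The descendants' portion (€18,000) is divided at the children's generation into 3 shares of €6,000. Anna takes €6,000. The 2 shares of the deceased (Fionn and Dayo) are combined into a pool of €12,000.
That pool (€12,000) is divided at the grandchildren's generation into 6 shares of €2,000. Nadia, Sione, Joris, Zofia, and Nell each take €2,000. The remaining share for the deceased Yannick (€2,000) is carried to the next generation.
That pool (€2,000) passes entirely to Ulric, the sole taker at the great-grandchildren's generation.

Joris receives €2,000.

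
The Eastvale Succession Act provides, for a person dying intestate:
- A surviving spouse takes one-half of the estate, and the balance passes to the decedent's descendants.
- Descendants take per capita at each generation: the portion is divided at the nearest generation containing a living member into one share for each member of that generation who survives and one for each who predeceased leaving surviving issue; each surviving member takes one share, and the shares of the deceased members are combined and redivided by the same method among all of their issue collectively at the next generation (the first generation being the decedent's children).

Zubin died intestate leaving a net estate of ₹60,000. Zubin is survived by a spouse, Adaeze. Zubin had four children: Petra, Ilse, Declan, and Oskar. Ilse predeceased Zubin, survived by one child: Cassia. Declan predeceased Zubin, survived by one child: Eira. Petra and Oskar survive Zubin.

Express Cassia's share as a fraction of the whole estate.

Cassia receives 1/8 of the estate.

Adaeze takes one-half of ₹60,000 = ₹30,000. The remaining ₹30,000 passes to the descendants.
The descendants' portion (₹30,000) is divided at the children's generation into 4 shares of ₹7,500. Petra and Oskar each take ₹7,500. The 2 shares of the deceased (Ilse and Declan) are combined into a pool of ₹15,000.
That pool (₹15,000) is divided at the grandchildren's generation equally among Cassia and Eira: ₹7,500 each.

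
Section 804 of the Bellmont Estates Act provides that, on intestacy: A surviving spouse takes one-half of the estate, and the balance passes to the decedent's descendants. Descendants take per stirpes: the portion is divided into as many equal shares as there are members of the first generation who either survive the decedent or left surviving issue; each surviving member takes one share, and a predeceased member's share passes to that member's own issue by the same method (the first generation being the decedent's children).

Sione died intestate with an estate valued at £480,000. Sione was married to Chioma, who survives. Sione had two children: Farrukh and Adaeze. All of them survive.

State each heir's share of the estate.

Chioma: £240,000; Farrukh: £120,000; Adaeze: £120,000

Chioma takes one-half of £480,000 = £240,000. The remaining £240,000 passes to the descendants.
The descendants' portion (£240,000) is divided into 2 shares of £120,000: Farrukh and Adaeze each take £120,000.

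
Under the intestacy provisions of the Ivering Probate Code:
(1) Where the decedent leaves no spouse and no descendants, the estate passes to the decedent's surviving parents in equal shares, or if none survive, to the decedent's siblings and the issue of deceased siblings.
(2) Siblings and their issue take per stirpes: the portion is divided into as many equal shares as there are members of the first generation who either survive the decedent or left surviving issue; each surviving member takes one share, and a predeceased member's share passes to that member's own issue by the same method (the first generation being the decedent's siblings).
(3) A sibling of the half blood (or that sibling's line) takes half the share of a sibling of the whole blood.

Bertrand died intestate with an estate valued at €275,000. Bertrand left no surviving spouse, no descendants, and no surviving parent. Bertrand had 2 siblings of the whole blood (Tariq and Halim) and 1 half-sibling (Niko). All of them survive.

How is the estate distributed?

Tariq: €110,000; Halim: €110,000; Niko: €55,000

The entire €275,000 passes to the siblings and their issue.
Counting each half-blood sibling's line as half a unit, there are 5/2 units in €275,000, so one unit is €110,000. Whole-blood lines (Tariq and Halim) take €110,000 each; half-blood lines (Niko) take €55,000 each.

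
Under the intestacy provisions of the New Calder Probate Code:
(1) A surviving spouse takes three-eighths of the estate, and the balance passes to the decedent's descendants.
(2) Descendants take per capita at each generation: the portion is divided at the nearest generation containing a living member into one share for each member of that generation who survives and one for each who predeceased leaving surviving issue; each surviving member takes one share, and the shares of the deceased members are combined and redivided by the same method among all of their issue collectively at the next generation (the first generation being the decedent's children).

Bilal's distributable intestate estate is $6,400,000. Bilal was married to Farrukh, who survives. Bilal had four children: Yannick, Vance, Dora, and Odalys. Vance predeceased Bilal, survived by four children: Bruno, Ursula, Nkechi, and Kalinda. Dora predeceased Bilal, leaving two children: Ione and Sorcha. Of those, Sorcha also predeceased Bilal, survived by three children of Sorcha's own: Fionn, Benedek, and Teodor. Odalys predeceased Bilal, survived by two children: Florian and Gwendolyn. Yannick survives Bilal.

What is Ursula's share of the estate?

Ursula receives $375,000.

Farrukh takes three-eighths of $6,400,000 = $2,400,000. The remaining $4,000,000 passes to the descendants.
The descendants' portion ($4,000,000) is divided at the children's generation into 4 shares of $1,000,000. Yannick takes $1,000,000. The 3 shares of the deceased (Vance, Dora, and Odalys) are combined into a pool of $3,000,000.
That pool ($3,000,000) is divided at the grandchildren's generation into 8 shares of $375,000. Bruno, Ursula, Nkechi, Kalinda, Ione, Florian, and Gwendolyn each take $375,000. The remaining share for the deceased Sorcha ($375,000) is carried to the next generation.
That pool ($375,000) is divided at the great-grandchildren's generation equally among Fionn, Benedek, and Teodor: $125,000 each.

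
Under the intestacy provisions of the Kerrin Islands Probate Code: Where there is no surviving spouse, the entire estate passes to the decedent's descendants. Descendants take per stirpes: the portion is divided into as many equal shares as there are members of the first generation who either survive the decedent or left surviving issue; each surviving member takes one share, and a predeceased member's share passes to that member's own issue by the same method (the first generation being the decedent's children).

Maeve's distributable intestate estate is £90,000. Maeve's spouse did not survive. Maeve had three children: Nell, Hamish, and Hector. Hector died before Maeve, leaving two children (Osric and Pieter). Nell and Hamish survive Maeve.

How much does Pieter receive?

Pieter receives £15,000.

The entire £90,000 passes to the descendants.
That amount (£90,000) is divided into 3 shares of £30,000: Nell and Hamish each take £30,000; Hector's £30,000 share passes to Hector's issue.
Hector's share (£30,000) is divided into 2 shares of £15,000: Osric and Pieter each take £15,000.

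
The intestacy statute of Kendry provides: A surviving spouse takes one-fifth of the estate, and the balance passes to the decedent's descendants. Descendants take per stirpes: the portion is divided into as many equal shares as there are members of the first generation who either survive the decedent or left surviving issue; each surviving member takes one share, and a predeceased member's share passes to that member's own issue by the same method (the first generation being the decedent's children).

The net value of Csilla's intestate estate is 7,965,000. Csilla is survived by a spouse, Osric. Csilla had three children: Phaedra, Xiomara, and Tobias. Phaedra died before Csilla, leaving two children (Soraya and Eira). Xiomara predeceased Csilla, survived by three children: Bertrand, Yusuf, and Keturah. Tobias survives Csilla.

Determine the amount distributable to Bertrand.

Osric takes one-fifth of 7,965,000 = 1,593,000. The remaining 6,372,000 passes to the descendants.
The descendants' portion (6,372,000) is divided into 3 shares of 2,124,000: Tobias takes 2,124,000; Phaedra's 2,124,000 share passes to Phaedra's issue; Xiomara's 2,124,000 share passes to Xiomara's issue.
Phaedra's share (2,124,000) is divided into 2 shares of 1,062,000: Soraya and Eira each take 1,062,000.
Xiomara's share (2,124,000) is divided into 3 shares of 708,000: Bertrand, Yusuf, and Keturah each take 708,000.

Bertrand receives 708,000.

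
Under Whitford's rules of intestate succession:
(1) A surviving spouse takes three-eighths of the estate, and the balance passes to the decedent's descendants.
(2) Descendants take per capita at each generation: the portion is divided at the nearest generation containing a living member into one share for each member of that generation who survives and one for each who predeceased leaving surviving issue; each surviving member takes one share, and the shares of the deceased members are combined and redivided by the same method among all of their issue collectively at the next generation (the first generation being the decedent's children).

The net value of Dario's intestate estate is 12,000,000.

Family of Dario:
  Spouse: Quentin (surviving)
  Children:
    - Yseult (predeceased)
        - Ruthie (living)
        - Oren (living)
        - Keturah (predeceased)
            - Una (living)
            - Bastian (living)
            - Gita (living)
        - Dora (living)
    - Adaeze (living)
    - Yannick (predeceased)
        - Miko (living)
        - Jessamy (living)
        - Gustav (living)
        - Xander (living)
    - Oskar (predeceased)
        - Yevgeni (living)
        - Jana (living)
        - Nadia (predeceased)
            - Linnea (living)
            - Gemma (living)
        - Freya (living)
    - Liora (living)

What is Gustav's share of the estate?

Quentin takes three-eighths of 12,000,000 = 4,500,000. The remaining 7,500,000 passes to the descendants.
The descendants' portion (7,500,000) is divided at the children's generation into 5 shares of 1,500,000. Adaeze and Liora each take 1,500,000. The 3 shares of the deceased (Yseult, Yannick, and Oskar) are combined into a pool of 4,500,000.
That pool (4,500,000) is divided at the grandchildren's generation into 12 shares of 375,000. Ruthie, Oren, Dora, Miko, Jessamy, Gustav, Xander, Yevgeni, Jana, and Freya each take 375,000. The 2 shares of the deceased (Keturah and Nadia) are combined into a pool of 750,000.
That pool (750,000) is divided at the great-grandchildren's generation equally among Una, Bastian, Gita, Linnea, and Gemma: 150,000 each.

Gustav receives 375,000.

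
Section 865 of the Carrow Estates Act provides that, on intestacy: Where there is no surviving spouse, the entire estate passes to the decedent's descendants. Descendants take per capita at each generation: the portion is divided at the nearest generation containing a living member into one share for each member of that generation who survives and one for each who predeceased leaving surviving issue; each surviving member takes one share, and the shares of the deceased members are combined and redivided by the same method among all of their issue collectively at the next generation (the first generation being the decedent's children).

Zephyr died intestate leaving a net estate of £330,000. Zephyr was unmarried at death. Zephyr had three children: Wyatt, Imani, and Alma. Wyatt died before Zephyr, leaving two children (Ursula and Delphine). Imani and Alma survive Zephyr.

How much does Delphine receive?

Delphine receives £55,000.

The entire £330,000 passes to the descendants.
That amount (£330,000) is divided at the children's generation into 3 shares of £110,000. Imani and Alma each take £110,000. The remaining share for the deceased Wyatt (£110,000) is carried to the next generation.
That pool (£110,000) is divided at the grandchildren's generation equally among Ursula and Delphine: £55,000 each.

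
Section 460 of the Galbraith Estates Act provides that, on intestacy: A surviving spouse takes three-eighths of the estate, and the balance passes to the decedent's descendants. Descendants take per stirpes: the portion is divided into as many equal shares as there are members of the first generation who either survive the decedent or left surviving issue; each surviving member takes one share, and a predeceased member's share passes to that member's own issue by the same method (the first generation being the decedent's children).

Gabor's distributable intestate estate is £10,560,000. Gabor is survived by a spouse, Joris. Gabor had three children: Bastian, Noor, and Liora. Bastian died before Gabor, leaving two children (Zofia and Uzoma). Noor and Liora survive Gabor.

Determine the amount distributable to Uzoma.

Uzoma receives £1,100,000.

Joris takes three-eighths of £10,560,000 = £3,960,000. The remaining £6,600,000 passes to the descendants.
The descendants' portion (£6,600,000) is divided into 3 shares of £2,200,000: Noor and Liora each take £2,200,000; Bastian's £2,200,000 share passes to Bastian's issue.
Bastian's share (£2,200,000) is divided into 2 shares of £1,100,000: Zofia and Uzoma each take £1,100,000.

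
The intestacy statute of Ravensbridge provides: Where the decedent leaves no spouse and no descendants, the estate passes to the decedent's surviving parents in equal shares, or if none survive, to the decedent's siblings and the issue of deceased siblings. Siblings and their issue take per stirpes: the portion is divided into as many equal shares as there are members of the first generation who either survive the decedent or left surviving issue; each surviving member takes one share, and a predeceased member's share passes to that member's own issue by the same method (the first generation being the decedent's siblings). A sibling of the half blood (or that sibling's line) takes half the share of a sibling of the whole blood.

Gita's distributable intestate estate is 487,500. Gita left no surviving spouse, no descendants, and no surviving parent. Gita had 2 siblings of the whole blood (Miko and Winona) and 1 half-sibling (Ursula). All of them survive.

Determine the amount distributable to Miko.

Miko receives 195,000.

The entire 487,500 passes to the siblings and their issue.
Counting each half-blood sibling's line as half a unit, there are 5/2 units in 487,500, so one unit is 195,000. Whole-blood lines (Miko and Winona) take 195,000 each; half-blood lines (Ursula) take 97,500 each.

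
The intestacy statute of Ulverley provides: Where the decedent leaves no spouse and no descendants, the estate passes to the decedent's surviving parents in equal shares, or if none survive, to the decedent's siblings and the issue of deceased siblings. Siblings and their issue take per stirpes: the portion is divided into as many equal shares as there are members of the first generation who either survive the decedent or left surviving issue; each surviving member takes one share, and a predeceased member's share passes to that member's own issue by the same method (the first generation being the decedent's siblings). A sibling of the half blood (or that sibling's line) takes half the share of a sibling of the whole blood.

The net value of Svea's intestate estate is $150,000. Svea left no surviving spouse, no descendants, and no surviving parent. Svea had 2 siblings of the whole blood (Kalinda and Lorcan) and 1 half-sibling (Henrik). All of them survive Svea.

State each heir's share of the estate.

The entire $150,000 passes to the siblings and their issue.
Counting each half-blood sibling's line as half a unit, there are 5/2 units in $150,000, so one unit is $60,000. Whole-blood lines (Kalinda and Lorcan) take $60,000 each; half-blood lines (Henrik) take $30,000 each.

Henrik: $30,000; Kalinda: $60,000; Lorcan: $60,000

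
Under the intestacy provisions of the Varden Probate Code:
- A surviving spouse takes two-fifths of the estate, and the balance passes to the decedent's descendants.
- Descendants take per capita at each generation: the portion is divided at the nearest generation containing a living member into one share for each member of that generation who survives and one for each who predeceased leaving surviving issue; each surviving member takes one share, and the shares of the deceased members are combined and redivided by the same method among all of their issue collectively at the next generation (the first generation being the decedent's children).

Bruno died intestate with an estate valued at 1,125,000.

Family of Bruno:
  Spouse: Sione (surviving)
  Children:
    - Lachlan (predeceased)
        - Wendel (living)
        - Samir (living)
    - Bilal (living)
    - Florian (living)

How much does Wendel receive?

Wendel receives 112,500.

Sione takes two-fifths of 1,125,000 = 450,000. The remaining 675,000 passes to the descendants.
The descendants' portion (675,000) is divided at the children's generation into 3 shares of 225,000. Bilal and Florian each take 225,000. The remaining share for the deceased Lachlan (225,000) is carried to the next generation.
That pool (225,000) is divided at the grandchildren's generation equally among Wendel and Samir: 112,500 each.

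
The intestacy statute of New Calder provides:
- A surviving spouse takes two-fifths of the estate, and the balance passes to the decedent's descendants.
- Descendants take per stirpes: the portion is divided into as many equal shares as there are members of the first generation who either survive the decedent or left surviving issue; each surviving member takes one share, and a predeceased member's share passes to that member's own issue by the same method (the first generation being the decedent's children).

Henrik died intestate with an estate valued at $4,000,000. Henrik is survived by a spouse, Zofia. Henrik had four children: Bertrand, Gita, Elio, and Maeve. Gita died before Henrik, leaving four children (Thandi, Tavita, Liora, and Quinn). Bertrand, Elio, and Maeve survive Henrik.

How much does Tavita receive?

Tavita receives $150,000.

Zofia takes two-fifths of $4,000,000 = $1,600,000. The remaining $2,400,000 passes to the descendants.
The descendants' portion ($2,400,000) is divided into 4 shares of $600,000: Bertrand, Elio, and Maeve each take $600,000; Gita's $600,000 share passes to Gita's issue.
Gita's share ($600,000) is divided into 4 shares of $150,000: Thandi, Tavita, Liora, and Quinn each take $150,000.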